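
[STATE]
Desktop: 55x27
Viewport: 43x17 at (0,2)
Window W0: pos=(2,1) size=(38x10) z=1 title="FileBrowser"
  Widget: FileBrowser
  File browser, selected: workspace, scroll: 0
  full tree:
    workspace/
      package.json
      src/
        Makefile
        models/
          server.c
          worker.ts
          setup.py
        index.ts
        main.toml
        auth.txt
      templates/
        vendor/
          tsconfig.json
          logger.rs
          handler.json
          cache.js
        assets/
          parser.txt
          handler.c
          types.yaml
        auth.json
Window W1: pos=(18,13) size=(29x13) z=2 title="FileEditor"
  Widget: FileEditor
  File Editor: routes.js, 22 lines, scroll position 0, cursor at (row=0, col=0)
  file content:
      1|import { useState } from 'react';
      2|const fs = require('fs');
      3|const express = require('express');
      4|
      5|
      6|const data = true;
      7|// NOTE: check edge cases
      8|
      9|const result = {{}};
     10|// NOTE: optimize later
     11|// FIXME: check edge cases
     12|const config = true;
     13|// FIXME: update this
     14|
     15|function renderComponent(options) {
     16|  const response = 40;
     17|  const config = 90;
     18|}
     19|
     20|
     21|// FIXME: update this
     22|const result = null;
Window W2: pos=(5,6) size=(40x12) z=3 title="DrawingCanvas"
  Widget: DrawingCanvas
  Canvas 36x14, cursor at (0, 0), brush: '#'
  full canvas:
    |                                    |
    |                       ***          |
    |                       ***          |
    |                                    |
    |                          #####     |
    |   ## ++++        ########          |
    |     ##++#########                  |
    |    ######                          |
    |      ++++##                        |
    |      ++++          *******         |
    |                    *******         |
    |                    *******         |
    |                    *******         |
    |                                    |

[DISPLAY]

  ┃ FileBrowser                        ┃   
  ┠────────────────────────────────────┨   
  ┃> [-] workspace/                    ┃   
  ┃    package.json                    ┃   
  ┃  ┏━━━━━━━━━━━━━━━━━━━━━━━━━━━━━━━━━━━━━
  ┃  ┃ DrawingCanvas                       
  ┃  ┠─────────────────────────────────────
  ┃  ┃+                                    
  ┗━━┃                       ***           
     ┃                       ***           
     ┃                                     
     ┃                          #####      
     ┃   ## ++++        ########           
     ┃     ##++#########                   
     ┃    ######                           
     ┗━━━━━━━━━━━━━━━━━━━━━━━━━━━━━━━━━━━━━
                  ┃const express = require(


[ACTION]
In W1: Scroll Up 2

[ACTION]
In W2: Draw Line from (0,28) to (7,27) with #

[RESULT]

  ┃ FileBrowser                        ┃   
  ┠────────────────────────────────────┨   
  ┃> [-] workspace/                    ┃   
  ┃    package.json                    ┃   
  ┃  ┏━━━━━━━━━━━━━━━━━━━━━━━━━━━━━━━━━━━━━
  ┃  ┃ DrawingCanvas                       
  ┃  ┠─────────────────────────────────────
  ┃  ┃+                           #        
  ┗━━┃                       ***  #        
     ┃                       ***  #        
     ┃                            #        
     ┃                          #####      
     ┃   ## ++++        ######## #         
     ┃     ##++#########         #         
     ┃    ######                 #         
     ┗━━━━━━━━━━━━━━━━━━━━━━━━━━━━━━━━━━━━━
                  ┃const express = require(


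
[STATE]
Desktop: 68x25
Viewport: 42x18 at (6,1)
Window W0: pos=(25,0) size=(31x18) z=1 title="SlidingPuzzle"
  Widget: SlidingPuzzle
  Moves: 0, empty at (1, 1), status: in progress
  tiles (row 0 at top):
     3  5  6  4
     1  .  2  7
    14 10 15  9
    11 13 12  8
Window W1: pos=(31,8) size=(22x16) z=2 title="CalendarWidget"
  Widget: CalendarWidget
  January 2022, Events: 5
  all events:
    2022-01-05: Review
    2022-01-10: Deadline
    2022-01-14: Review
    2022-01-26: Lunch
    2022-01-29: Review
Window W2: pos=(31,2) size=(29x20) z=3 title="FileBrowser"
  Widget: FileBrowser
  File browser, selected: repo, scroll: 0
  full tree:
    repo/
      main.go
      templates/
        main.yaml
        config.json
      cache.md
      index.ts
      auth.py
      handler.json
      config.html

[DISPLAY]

                   ┃ SlidingPuzzle        
                   ┠─────┏━━━━━━━━━━━━━━━━
                   ┃┌────┃ FileBrowser    
                   ┃│  3 ┠────────────────
                   ┃├────┃> [-] repo/     
                   ┃│  1 ┃    main.go     
                   ┃├────┃    [+] template
                   ┃│ 14 ┃    cache.md    
                   ┃├────┃    index.ts    
                   ┃│ 11 ┃    auth.py     
                   ┃└────┃    handler.json
                   ┃Moves┃    config.html 
                   ┃     ┃                
                   ┃     ┃                
                   ┃     ┃                
                   ┃     ┃                
                   ┗━━━━━┃                
                         ┃                


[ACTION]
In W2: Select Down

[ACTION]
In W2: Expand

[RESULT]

                   ┃ SlidingPuzzle        
                   ┠─────┏━━━━━━━━━━━━━━━━
                   ┃┌────┃ FileBrowser    
                   ┃│  3 ┠────────────────
                   ┃├────┃  [-] repo/     
                   ┃│  1 ┃  > main.go     
                   ┃├────┃    [+] template
                   ┃│ 14 ┃    cache.md    
                   ┃├────┃    index.ts    
                   ┃│ 11 ┃    auth.py     
                   ┃└────┃    handler.json
                   ┃Moves┃    config.html 
                   ┃     ┃                
                   ┃     ┃                
                   ┃     ┃                
                   ┃     ┃                
                   ┗━━━━━┃                
                         ┃                


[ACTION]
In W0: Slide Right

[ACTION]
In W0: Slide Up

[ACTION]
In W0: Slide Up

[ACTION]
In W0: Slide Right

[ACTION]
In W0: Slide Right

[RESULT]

                   ┃ SlidingPuzzle        
                   ┠─────┏━━━━━━━━━━━━━━━━
                   ┃┌────┃ FileBrowser    
                   ┃│  3 ┠────────────────
                   ┃├────┃  [-] repo/     
                   ┃│ 14 ┃  > main.go     
                   ┃├────┃    [+] template
                   ┃│ 11 ┃    cache.md    
                   ┃├────┃    index.ts    
                   ┃│    ┃    auth.py     
                   ┃└────┃    handler.json
                   ┃Moves┃    config.html 
                   ┃     ┃                
                   ┃     ┃                
                   ┃     ┃                
                   ┃     ┃                
                   ┗━━━━━┃                
                         ┃                


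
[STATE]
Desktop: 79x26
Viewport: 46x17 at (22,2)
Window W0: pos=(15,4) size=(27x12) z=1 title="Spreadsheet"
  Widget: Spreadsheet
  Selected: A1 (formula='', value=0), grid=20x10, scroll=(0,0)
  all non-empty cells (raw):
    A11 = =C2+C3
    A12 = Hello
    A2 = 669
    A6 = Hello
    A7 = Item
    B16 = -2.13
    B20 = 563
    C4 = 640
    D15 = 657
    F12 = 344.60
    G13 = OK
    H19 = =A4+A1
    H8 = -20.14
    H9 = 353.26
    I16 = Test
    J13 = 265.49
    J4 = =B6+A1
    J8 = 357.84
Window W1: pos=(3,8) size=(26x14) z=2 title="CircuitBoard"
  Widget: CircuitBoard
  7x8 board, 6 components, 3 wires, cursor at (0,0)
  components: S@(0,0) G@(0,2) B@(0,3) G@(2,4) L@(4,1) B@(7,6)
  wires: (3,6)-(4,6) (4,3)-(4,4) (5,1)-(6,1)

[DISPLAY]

                                              
                                              
━━━━━━━━━━━━━━━━━━━┓                          
dsheet             ┃                          
───────────────────┨                          
                   ┃                          
━━━━━━┓  B       C ┃                          
      ┃------------┃                          
──────┨      0     ┃                          
      ┃      0     ┃                          
      ┃      0     ┃                          
      ┃      0     ┃                          
      ┃      0     ┃                          
      ┃━━━━━━━━━━━━┛                          
  G   ┃                                       
      ┃                                       
      ┃                                       


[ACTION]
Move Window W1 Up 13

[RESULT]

──────┨                                       
      ┃                                       
      ┃━━━━━━━━━━━━┓                          
      ┃            ┃                          
      ┃────────────┨                          
      ┃            ┃                          
  G   ┃  B       C ┃                          
      ┃------------┃                          
      ┃      0     ┃                          
      ┃      0     ┃                          
─ ·   ┃      0     ┃                          
━━━━━━┛      0     ┃                          
     0       0     ┃                          
━━━━━━━━━━━━━━━━━━━┛                          
                                              
                                              
                                              


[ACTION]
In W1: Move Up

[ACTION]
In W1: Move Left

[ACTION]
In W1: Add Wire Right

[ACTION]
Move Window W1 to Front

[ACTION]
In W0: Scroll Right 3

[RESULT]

──────┨                                       
      ┃                                       
      ┃━━━━━━━━━━━━┓                          
      ┃            ┃                          
      ┃────────────┨                          
      ┃            ┃                          
  G   ┃  E       F ┃                          
      ┃------------┃                          
      ┃      0     ┃                          
      ┃      0     ┃                          
─ ·   ┃      0     ┃                          
━━━━━━┛      0     ┃                          
     0       0     ┃                          
━━━━━━━━━━━━━━━━━━━┛                          
                                              
                                              
                                              


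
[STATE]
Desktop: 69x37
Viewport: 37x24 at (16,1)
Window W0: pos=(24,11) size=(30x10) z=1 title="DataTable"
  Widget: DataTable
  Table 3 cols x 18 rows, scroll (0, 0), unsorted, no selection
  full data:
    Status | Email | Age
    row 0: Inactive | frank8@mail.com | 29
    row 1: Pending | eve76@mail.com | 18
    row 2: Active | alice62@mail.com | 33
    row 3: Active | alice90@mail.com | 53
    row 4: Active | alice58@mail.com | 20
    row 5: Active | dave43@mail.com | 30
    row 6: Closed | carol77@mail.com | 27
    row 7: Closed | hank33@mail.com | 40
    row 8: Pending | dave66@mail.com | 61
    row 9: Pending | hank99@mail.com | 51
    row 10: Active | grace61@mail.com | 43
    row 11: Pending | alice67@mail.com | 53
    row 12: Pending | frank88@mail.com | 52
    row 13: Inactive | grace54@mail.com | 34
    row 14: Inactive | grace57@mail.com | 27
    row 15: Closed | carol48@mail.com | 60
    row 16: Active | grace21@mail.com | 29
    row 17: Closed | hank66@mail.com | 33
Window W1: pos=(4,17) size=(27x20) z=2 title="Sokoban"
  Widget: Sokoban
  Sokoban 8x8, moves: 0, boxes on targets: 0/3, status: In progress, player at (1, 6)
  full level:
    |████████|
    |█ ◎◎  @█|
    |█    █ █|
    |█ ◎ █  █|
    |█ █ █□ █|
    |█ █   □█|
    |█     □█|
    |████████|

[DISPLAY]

                                     
                                     
                                     
                                     
                                     
                                     
                                     
                                     
                                     
                                     
        ┏━━━━━━━━━━━━━━━━━━━━━━━━━━━━
        ┃ DataTable                  
        ┠────────────────────────────
        ┃Status  │Email           │Ag
        ┃────────┼────────────────┼──
        ┃Inactive│frank8@mail.com │29
━━━━━━━━━━━━━━┓g │eve76@mail.com  │18
              ┃  │alice62@mail.com│33
──────────────┨  │alice90@mail.com│53
              ┃━━━━━━━━━━━━━━━━━━━━━━
              ┃                      
              ┃                      
              ┃                      
              ┃                      


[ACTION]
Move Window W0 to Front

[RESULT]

                                     
                                     
                                     
                                     
                                     
                                     
                                     
                                     
                                     
                                     
        ┏━━━━━━━━━━━━━━━━━━━━━━━━━━━━
        ┃ DataTable                  
        ┠────────────────────────────
        ┃Status  │Email           │Ag
        ┃────────┼────────────────┼──
        ┃Inactive│frank8@mail.com │29
━━━━━━━━┃Pending │eve76@mail.com  │18
        ┃Active  │alice62@mail.com│33
────────┃Active  │alice90@mail.com│53
        ┗━━━━━━━━━━━━━━━━━━━━━━━━━━━━
              ┃                      
              ┃                      
              ┃                      
              ┃                      


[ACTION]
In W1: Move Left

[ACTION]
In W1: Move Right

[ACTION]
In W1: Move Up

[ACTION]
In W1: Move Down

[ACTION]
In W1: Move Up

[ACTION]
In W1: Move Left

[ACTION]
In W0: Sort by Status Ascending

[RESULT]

                                     
                                     
                                     
                                     
                                     
                                     
                                     
                                     
                                     
                                     
        ┏━━━━━━━━━━━━━━━━━━━━━━━━━━━━
        ┃ DataTable                  
        ┠────────────────────────────
        ┃Status ▲│Email           │Ag
        ┃────────┼────────────────┼──
        ┃Active  │alice62@mail.com│33
━━━━━━━━┃Active  │alice90@mail.com│53
        ┃Active  │alice58@mail.com│20
────────┃Active  │dave43@mail.com │30
        ┗━━━━━━━━━━━━━━━━━━━━━━━━━━━━
              ┃                      
              ┃                      
              ┃                      
              ┃                      


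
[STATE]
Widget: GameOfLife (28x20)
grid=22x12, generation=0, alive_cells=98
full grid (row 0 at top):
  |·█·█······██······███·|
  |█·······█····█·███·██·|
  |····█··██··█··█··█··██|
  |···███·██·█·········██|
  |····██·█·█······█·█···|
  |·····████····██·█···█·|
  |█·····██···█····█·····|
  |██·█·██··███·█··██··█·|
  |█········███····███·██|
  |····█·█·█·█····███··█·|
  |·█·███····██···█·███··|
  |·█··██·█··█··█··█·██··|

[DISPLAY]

Gen: 0                      
·█·█······██······███·      
█·······█····█·███·██·      
····█··██··█··█··█··██      
···███·██·█·········██      
····██·█·█······█·█···      
·····████····██·█···█·      
█·····██···█····█·····      
██·█·██··███·█··██··█·      
█········███····███·██      
····█·█·█·█····███··█·      
·█·███····██···█·███··      
·█··██·█··█··█··█·██··      
                            
                            
                            
                            
                            
                            
                            


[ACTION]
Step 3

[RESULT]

Gen: 3                      
·····██····██·········      
···█·······█·██···███·      
··█·······█·█·····███·      
··█····█·····████··█·█      
·····█········█··█···█      
··█······██··········█      
·██·█···█··········███      
····█······█·███····█·      
█·······██·██···███···      
██····██·█·█··█·█··██·      
··█······█··█···█···█·      
···██·█···██··███···█·      
                            
                            
                            
                            
                            
                            
                            


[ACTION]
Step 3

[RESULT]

Gen: 6                      
···········███····███·      
··········█··██·······      
···········██···██···█      
············█········█      
··█··········█·████·██      
·██·······█··········█      
···········█····███··█      
··········██···█·██·█·      
··········██··········      
······███·█···········      
··███·█··█······██····      
··███·█··████··███····      
                            
                            
                            
                            
                            
                            
                            


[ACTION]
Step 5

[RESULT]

Gen: 11                     
···········█······██··      
··········█····█████··      
·········███····█·····      
··········██···█··███·      
·██···········█···██·█      
·██···········█··██·█·      
··············█···██··      
·······██······██·██··      
···███·███············      
···████··██···········      
········█·············      
······················      
                            
                            
                            
                            
                            
                            
                            


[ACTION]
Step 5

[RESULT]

Gen: 16                     
···············██·██··      
···················█··      
·················███··      
·············██·······      
·██··········█·███····      
·██··········█·██·····      
·····██···············      
····█·████·····█······      
···██·····█···········      
···████·█·█···········      
·······███············      
······················      
                            
                            
                            
                            
                            
                            
                            


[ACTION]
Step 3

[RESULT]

Gen: 19                     
······················      
··················███·      
··············██··██··      
············█·········      
·██············██·····      
····██······██········      
·██·█·█·██············      
··█···█·█·█···███·····      
·······██·█···········      
·········█············      
·····█·██·············      
·····█················      
                            
                            
                            
                            
                            
                            
                            


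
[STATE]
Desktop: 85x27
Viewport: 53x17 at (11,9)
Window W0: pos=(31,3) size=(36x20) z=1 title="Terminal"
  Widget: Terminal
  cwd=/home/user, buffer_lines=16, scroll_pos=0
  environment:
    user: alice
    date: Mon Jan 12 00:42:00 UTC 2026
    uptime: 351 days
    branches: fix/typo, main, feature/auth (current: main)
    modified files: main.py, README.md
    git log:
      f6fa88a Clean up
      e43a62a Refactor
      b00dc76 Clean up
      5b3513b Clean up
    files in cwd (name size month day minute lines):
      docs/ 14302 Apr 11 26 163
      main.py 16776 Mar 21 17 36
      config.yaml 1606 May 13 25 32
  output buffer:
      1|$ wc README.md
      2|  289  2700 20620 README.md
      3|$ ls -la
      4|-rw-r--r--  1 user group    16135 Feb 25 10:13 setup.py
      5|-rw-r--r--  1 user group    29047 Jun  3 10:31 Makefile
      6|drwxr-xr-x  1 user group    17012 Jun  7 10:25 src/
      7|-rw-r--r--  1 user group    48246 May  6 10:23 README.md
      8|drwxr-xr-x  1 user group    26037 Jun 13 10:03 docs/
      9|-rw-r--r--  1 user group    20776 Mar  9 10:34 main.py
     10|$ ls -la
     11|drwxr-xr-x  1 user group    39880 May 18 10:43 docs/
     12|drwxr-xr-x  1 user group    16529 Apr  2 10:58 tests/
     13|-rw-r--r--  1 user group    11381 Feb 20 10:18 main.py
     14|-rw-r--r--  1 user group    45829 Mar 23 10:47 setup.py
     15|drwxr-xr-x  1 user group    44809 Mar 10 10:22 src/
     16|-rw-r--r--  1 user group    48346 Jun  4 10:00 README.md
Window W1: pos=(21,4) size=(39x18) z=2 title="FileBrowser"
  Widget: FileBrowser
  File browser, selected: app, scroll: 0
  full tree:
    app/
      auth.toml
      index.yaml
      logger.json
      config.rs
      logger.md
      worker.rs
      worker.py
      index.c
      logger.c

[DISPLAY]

          ┃    index.yaml                       ┃1613
          ┃    logger.json                      ┃2904
          ┃    config.rs                        ┃1701
          ┃    logger.md                        ┃4824
          ┃    worker.rs                        ┃2603
          ┃    worker.py                        ┃2077
          ┃    index.c                          ┃    
          ┃    logger.c                         ┃3988
          ┃                                     ┃1652
          ┃                                     ┃1138
          ┃                                     ┃4582
          ┃                                     ┃4480
          ┗━━━━━━━━━━━━━━━━━━━━━━━━━━━━━━━━━━━━━┛4834
                    ┗━━━━━━━━━━━━━━━━━━━━━━━━━━━━━━━━
                                                     
                                                     
                                                     


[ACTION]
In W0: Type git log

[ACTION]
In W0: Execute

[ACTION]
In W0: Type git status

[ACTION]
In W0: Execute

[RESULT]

          ┃    index.yaml                       ┃4834
          ┃    logger.json                      ┃    
          ┃    config.rs                        ┃    
          ┃    logger.md                        ┃    
          ┃    worker.rs                        ┃    
          ┃    worker.py                        ┃    
          ┃    index.c                          ┃    
          ┃    logger.c                         ┃    
          ┃                                     ┃t:  
          ┃                                     ┃    
          ┃                                     ┃    
          ┃                                     ┃d   
          ┗━━━━━━━━━━━━━━━━━━━━━━━━━━━━━━━━━━━━━┛    
                    ┗━━━━━━━━━━━━━━━━━━━━━━━━━━━━━━━━
                                                     
                                                     
                                                     


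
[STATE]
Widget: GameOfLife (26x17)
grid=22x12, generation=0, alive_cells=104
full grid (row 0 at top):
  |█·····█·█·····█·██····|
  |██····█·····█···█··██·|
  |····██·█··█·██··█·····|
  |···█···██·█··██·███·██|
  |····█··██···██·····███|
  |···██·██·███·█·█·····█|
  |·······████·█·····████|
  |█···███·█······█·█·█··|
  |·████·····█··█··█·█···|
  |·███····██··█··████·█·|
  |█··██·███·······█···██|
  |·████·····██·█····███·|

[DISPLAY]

Gen: 0                    
█·····█·█·····█·██····    
██····█·····█···█··██·    
····██·█··█·██··█·····    
···█···██·█··██·███·██    
····█··██···██·····███    
···██·██·███·█·█·····█    
·······████·█·····████    
█···███·█······█·█·█··    
·████·····█··█··█·█···    
·███····██··█··████·█·    
█··██·███·······█···██    
·████·····██·█····███·    
                          
                          
                          
                          


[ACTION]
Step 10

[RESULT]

Gen: 10                   
······················    
·██·············█·····    
··███·██·····█··██····    
··███·███····██·█···██    
·····█····█··███······    
·····███······██······    
·█··███·███··███····██    
·████·····█·····█·····    
·█·█·····██·█····█····    
·██····█·██·██···█····    
·█·█···█··█··█·█······    
··██····███···█·······    
                          
                          
                          
                          


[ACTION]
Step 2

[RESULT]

Gen: 12                   
······················    
···············███····    
·███···█·····█····█···    
···█····██···█········    
········█······██·····    
·······█··█····███····    
██········█··█··██····    
██·····██·············    
··█··············█····    
██·██······█··████····    
██·██···██·██··█······    
··██····██···█········    
                          
                          
                          
                          


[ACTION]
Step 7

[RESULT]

Gen: 19                   
·········█············    
··██····██············    
·█··█···███·····██····    
·███··········██·██···    
··········██··██·██···    
··██·····██···██·██···    
··█·█····█············    
····██················    
···█··█···············    
···█··█··········██···    
·████····██·····███···    
·██······██·····█·····    
                          
                          
                          
                          


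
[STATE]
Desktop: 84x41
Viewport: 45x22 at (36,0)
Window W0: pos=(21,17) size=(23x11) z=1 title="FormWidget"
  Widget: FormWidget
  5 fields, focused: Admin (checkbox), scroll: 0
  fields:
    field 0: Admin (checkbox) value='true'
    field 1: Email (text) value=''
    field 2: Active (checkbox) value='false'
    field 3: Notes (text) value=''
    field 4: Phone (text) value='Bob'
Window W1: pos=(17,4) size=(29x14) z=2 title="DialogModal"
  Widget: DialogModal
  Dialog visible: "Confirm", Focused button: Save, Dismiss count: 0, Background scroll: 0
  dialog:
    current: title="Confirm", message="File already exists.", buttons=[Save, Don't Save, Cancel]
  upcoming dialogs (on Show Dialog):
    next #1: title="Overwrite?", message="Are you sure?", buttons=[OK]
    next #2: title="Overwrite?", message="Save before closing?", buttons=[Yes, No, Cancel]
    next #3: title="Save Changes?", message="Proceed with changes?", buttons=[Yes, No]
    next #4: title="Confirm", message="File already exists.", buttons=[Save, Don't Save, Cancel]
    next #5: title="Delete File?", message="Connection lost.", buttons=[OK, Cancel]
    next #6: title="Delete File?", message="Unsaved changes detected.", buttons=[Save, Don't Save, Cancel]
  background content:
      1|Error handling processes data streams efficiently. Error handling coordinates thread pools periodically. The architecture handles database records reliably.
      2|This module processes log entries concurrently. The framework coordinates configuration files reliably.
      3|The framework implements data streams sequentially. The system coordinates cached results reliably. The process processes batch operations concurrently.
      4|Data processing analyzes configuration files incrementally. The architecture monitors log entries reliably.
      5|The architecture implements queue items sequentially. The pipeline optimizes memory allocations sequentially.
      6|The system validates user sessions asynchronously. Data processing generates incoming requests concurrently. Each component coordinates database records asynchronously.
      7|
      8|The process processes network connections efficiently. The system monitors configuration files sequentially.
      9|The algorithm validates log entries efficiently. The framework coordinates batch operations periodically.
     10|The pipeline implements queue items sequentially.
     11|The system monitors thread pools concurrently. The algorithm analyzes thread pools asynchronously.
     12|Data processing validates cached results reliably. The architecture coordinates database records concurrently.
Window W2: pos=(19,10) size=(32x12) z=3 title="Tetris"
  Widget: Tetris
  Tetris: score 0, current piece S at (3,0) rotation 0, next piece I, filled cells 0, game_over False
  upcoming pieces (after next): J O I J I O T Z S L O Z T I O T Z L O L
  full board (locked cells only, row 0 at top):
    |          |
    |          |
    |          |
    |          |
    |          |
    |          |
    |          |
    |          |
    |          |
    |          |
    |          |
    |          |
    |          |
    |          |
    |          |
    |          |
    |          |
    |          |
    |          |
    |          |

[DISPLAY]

                                             
                                             
                                             
                                             
━━━━━━━━━┓                                   
         ┃                                   
─────────┨                                   
cesses da┃                                   
ses log e┃                                   
──────┐da┃                                   
━━━━━━━━━━━━━━┓                              
              ┃                              
──────────────┨                              
              ┃                              
              ┃                              
              ┃                              
              ┃                              
              ┃                              
              ┃                              
:             ┃                              
              ┃                              
━━━━━━━━━━━━━━┛                              


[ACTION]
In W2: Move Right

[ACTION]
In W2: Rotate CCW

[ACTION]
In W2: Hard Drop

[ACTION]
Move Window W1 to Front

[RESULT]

                                             
                                             
                                             
                                             
━━━━━━━━━┓                                   
         ┃                                   
─────────┨                                   
cesses da┃                                   
ses log e┃                                   
──────┐da┃                                   
      │co┃━━━━┓                              
xists.│ts┃    ┃                              
ave   │ s┃────┨                              
──────┘  ┃    ┃                              
ses netwo┃    ┃                              
dates log┃    ┃                              
ments que┃    ┃                              
━━━━━━━━━┛    ┃                              
              ┃                              
:             ┃                              
              ┃                              
━━━━━━━━━━━━━━┛                              


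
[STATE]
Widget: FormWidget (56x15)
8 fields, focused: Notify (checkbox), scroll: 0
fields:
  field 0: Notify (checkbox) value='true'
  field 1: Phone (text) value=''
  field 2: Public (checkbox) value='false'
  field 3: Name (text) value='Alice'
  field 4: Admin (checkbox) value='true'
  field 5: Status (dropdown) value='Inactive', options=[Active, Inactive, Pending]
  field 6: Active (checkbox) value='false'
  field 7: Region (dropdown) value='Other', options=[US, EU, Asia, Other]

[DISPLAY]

> Notify:     [x]                                       
  Phone:      [                                        ]
  Public:     [ ]                                       
  Name:       [Alice                                   ]
  Admin:      [x]                                       
  Status:     [Inactive                               ▼]
  Active:     [ ]                                       
  Region:     [Other                                  ▼]
                                                        
                                                        
                                                        
                                                        
                                                        
                                                        
                                                        


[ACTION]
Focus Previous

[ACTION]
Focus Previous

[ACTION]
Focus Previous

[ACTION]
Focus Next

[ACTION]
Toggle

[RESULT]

  Notify:     [x]                                       
  Phone:      [                                        ]
  Public:     [ ]                                       
  Name:       [Alice                                   ]
  Admin:      [x]                                       
  Status:     [Inactive                               ▼]
> Active:     [x]                                       
  Region:     [Other                                  ▼]
                                                        
                                                        
                                                        
                                                        
                                                        
                                                        
                                                        


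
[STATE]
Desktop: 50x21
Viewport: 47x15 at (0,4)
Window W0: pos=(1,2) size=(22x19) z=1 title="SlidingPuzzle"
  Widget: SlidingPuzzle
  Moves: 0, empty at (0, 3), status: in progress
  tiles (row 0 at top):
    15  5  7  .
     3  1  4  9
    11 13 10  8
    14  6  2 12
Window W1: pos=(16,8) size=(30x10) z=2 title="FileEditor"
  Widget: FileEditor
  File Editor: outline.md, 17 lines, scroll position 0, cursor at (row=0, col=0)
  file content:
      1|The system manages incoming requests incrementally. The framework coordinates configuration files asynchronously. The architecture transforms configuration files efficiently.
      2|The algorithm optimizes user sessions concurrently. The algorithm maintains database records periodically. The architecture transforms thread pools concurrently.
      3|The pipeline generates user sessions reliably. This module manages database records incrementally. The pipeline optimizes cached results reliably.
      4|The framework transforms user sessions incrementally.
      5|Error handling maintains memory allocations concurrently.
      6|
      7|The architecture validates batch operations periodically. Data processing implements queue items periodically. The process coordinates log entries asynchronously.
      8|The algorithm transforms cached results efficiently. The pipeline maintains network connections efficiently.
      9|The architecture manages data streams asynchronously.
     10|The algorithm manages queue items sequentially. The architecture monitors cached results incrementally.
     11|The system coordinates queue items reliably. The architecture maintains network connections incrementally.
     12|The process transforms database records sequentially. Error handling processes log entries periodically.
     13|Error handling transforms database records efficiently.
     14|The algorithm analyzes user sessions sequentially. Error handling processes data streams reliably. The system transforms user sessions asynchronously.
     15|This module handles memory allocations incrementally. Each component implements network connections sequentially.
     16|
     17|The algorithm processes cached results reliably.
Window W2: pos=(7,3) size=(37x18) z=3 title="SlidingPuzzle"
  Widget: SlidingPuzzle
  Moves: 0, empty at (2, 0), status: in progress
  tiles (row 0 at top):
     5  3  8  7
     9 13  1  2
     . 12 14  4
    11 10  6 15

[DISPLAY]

 ┠─────┃ SlidingPuzzle                     ┃   
 ┃┌────┠───────────────────────────────────┨   
 ┃│ 15 ┃┌────┬────┬────┬────┐              ┃   
 ┃├────┃│  5 │  3 │  8 │  7 │              ┃   
 ┃│  3 ┃├────┼────┼────┼────┤              ┃━┓ 
 ┃├────┃│  9 │ 13 │  1 │  2 │              ┃ ┃ 
 ┃│ 11 ┃├────┼────┼────┼────┤              ┃─┨ 
 ┃├────┃│    │ 12 │ 14 │  4 │              ┃▲┃ 
 ┃│ 14 ┃├────┼────┼────┼────┤              ┃█┃ 
 ┃└────┃│ 11 │ 10 │  6 │ 15 │              ┃░┃ 
 ┃Moves┃└────┴────┴────┴────┘              ┃░┃ 
 ┃     ┃Moves: 0                           ┃░┃ 
 ┃     ┃                                   ┃▼┃ 
 ┃     ┃                                   ┃━┛ 
 ┃     ┃                                   ┃   


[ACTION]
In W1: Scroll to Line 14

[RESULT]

 ┠─────┃ SlidingPuzzle                     ┃   
 ┃┌────┠───────────────────────────────────┨   
 ┃│ 15 ┃┌────┬────┬────┬────┐              ┃   
 ┃├────┃│  5 │  3 │  8 │  7 │              ┃   
 ┃│  3 ┃├────┼────┼────┼────┤              ┃━┓ 
 ┃├────┃│  9 │ 13 │  1 │  2 │              ┃ ┃ 
 ┃│ 11 ┃├────┼────┼────┼────┤              ┃─┨ 
 ┃├────┃│    │ 12 │ 14 │  4 │              ┃▲┃ 
 ┃│ 14 ┃├────┼────┼────┼────┤              ┃░┃ 
 ┃└────┃│ 11 │ 10 │  6 │ 15 │              ┃░┃ 
 ┃Moves┃└────┴────┴────┴────┘              ┃░┃ 
 ┃     ┃Moves: 0                           ┃█┃ 
 ┃     ┃                                   ┃▼┃ 
 ┃     ┃                                   ┃━┛ 
 ┃     ┃                                   ┃   


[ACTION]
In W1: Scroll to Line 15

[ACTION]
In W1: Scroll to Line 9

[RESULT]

 ┠─────┃ SlidingPuzzle                     ┃   
 ┃┌────┠───────────────────────────────────┨   
 ┃│ 15 ┃┌────┬────┬────┬────┐              ┃   
 ┃├────┃│  5 │  3 │  8 │  7 │              ┃   
 ┃│  3 ┃├────┼────┼────┼────┤              ┃━┓ 
 ┃├────┃│  9 │ 13 │  1 │  2 │              ┃ ┃ 
 ┃│ 11 ┃├────┼────┼────┼────┤              ┃─┨ 
 ┃├────┃│    │ 12 │ 14 │  4 │              ┃▲┃ 
 ┃│ 14 ┃├────┼────┼────┼────┤              ┃░┃ 
 ┃└────┃│ 11 │ 10 │  6 │ 15 │              ┃░┃ 
 ┃Moves┃└────┴────┴────┴────┘              ┃█┃ 
 ┃     ┃Moves: 0                           ┃░┃ 
 ┃     ┃                                   ┃▼┃ 
 ┃     ┃                                   ┃━┛ 
 ┃     ┃                                   ┃   


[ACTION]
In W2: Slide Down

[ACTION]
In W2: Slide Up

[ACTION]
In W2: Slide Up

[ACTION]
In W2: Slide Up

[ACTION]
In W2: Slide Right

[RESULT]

 ┠─────┃ SlidingPuzzle                     ┃   
 ┃┌────┠───────────────────────────────────┨   
 ┃│ 15 ┃┌────┬────┬────┬────┐              ┃   
 ┃├────┃│  5 │  3 │  8 │  7 │              ┃   
 ┃│  3 ┃├────┼────┼────┼────┤              ┃━┓ 
 ┃├────┃│  9 │ 13 │  1 │  2 │              ┃ ┃ 
 ┃│ 11 ┃├────┼────┼────┼────┤              ┃─┨ 
 ┃├────┃│ 11 │ 12 │ 14 │  4 │              ┃▲┃ 
 ┃│ 14 ┃├────┼────┼────┼────┤              ┃░┃ 
 ┃└────┃│    │ 10 │  6 │ 15 │              ┃░┃ 
 ┃Moves┃└────┴────┴────┴────┘              ┃█┃ 
 ┃     ┃Moves: 3                           ┃░┃ 
 ┃     ┃                                   ┃▼┃ 
 ┃     ┃                                   ┃━┛ 
 ┃     ┃                                   ┃   
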